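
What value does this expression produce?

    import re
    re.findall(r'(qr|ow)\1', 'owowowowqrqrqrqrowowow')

['ow', 'ow', 'qr', 'qr', 'ow']

After group 1 captures some text, `\1` only succeeds where that same text appears again.
Because there's exactly one group, `findall` drops the full match and keeps group 1 from each hit.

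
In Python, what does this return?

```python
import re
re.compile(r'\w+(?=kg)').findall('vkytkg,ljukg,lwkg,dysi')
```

The `(?=…)`/`(?<=…)` assertion just peeks at neighbouring text; it doesn't advance the match position.
Since nothing is captured, `findall` lists the 3 matched substrings directly.

['vkyt', 'lju', 'lw']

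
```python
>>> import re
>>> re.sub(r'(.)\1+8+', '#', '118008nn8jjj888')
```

'####'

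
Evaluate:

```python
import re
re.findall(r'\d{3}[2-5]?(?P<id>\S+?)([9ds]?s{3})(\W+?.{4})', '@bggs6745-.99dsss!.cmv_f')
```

[('-.99', 'dsss', '!.cmv')]

This matches exactly 3 of a digit, then optionally a character in [2-5]; then one or more of a non-whitespace character (lazy) (captured as 'id'); then optionally one of [9ds], then exactly 3 of a literal 's' (captured); then one or more of a non-word character (lazy), then exactly 4 of any character (captured).
A non-greedy quantifier consumes as few characters as it can — just enough that the remainder of the pattern still matches from where it stops; whatever follows it matches normally.
Scanning left to right: at [5:22] match '6745-.99dsss!.cmv', groups = ('-.99', 'dsss', '!.cmv').
3 groups means the one result is a tuple of 3 captured strings — 1 here.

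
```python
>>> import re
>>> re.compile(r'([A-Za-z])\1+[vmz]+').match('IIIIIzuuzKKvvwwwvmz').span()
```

`match` is anchored at position 0; if the pattern doesn't fit there, it returns None.
The match spans [0:6] → 'IIIIIz'.

(0, 6)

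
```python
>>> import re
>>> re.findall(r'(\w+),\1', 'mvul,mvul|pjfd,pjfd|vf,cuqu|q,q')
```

['mvul', 'pjfd', 'q']

A backreference is literal: `\1` must see the identical characters the first group matched.
With a single group, `findall` returns only what that group captured — 3 items.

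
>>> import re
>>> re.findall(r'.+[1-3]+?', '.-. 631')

['.-. 631']

This matches one or more of any character; then one or more of a character in [1-3] (lazy).
No capturing groups, so `findall` returns the 1 full match string.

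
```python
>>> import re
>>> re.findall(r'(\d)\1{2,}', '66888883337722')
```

['8', '3']

After group 1 captures some text, `\1` only succeeds where that same text appears again.
One capturing group, so `findall` returns just the captured substring from each match — 2 in all.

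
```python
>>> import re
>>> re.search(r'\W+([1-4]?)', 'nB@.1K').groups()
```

The pattern matches one or more of a non-word character; then optionally a character in [1-4] (captured).
`re.search` scans for the first position where the pattern succeeds.
The match spans [2:5] → '@.1'.
Captured: group 1 = '1'.

('1',)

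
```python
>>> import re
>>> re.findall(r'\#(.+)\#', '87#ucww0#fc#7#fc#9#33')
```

['ucww0#fc#7#fc#9']

Walking the string: at [2:19] match '#ucww0#fc#7#fc#9#', group 1 = 'ucww0#fc#7#fc#9'.
Because there's exactly one group, `findall` drops the full match and keeps group 1 from the one hit.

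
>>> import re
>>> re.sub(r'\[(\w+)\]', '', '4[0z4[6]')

'4[0z4'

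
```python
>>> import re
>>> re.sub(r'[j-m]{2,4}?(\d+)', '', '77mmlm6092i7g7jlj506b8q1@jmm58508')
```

This matches 2 to 4 of a character in [j-m] (lazy); then one or more of a digit (captured).
Matches: at [2:10] → 'mmlm6092'; at [14:20] → 'jlj506'; at [25:33] → 'jmm58508'.
`sub` substitutes '' at each match site.

'77i7g7b8q1@'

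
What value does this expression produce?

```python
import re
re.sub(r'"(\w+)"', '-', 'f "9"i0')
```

'f -i0'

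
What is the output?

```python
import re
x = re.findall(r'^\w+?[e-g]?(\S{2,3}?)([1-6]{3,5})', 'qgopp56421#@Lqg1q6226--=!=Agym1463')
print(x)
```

[('opp', '56421')]

Pattern: anchored at the start of the string; then one or more of a word character (lazy), then optionally a character in [e-g]; then 2 to 3 of a non-whitespace character (lazy) (captured); then 3 to 5 of a character in [1-6] (captured).
The `?` after the quantifier makes it lazy — it takes as little as possible before letting the rest of the pattern try.
Scanning left to right: at [0:10] match 'qgopp56421', groups = ('opp', '56421').
2 groups means the one result is a tuple of 2 captured strings — 1 here.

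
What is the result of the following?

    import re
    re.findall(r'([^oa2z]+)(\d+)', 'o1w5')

2 groups means the one result is a tuple of 2 captured strings — 1 here.

[('1w', '5')]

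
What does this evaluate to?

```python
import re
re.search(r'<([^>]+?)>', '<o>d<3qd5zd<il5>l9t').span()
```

Unlike `match`, `search` isn't anchored — it looks for the pattern anywhere in the string.
The match spans [0:3] → '<o>'.
Captured: group 1 = 'o'.

(0, 3)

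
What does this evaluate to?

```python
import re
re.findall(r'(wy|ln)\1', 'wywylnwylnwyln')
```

['wy']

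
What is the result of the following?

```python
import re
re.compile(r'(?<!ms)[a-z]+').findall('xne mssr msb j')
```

The negative lookaround is zero-width — it rules out positions where the adjacent text would match, without consuming anything.
Walking the string: at [0:3] → 'xne'; at [4:8] → 'mssr'; at [9:12] → 'msb'; at [13:14] → 'j'.
With no groups in the pattern, `findall` gives back each whole match — 4 here.

['xne', 'mssr', 'msb', 'j']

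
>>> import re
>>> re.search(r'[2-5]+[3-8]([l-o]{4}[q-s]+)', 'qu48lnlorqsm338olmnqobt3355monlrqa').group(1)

The pattern matches one or more of a character in [2-5]; then a character in [3-8]; then exactly 4 of a character in [l-o], then one or more of a character in [q-s] (captured).
`re.search` tries every starting position until one works.
The match spans [2:11] → '48lnlorqs'.
Captured: group 1 = 'lnlorqs'.

'lnlorqs'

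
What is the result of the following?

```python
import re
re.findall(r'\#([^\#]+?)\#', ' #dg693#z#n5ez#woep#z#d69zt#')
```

With a single group, `findall` returns only what that group captured — 3 items.

['dg693', 'n5ez', 'z']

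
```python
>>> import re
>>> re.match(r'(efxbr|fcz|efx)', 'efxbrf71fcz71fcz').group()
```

'efxbr'

With `match`, the pattern is implicitly anchored at the beginning.
The match spans [0:5] → 'efxbr'.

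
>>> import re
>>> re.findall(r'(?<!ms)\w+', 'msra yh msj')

['msra', 'yh', 'msj']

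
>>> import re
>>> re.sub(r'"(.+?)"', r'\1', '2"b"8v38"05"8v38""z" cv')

'2b8v38058v38"z cv'

Each match is replaced using the text its own group 1 captured.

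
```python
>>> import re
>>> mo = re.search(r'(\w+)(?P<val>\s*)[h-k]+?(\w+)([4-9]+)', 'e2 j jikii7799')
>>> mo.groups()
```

('j', ' ', 'ikii779', '9')

The match spans [3:14] → 'j jikii7799'.
Captured: group 1 = 'j', group 2 = ' ', group 3 = 'ikii779', group 4 = '9'.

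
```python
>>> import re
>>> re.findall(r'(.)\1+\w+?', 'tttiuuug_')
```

['t', 'u']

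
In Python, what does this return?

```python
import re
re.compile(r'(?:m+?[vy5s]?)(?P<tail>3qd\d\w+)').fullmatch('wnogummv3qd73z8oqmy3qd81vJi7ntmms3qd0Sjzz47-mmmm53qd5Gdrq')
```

None

The pattern matches one or more of the literal 'm' (lazy), then optionally one of [vy5s] (non-capturing group); then the literal '3qd', then a digit, then one or more of a word character (captured as 'tail').
`re.fullmatch` requires the pattern to consume the entire string.
Here the string isn't matched end-to-end, so the call returns None.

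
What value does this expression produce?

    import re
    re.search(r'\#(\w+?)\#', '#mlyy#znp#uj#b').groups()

The match spans [0:6] → '#mlyy#'.
Captured: group 1 = 'mlyy'.

('mlyy',)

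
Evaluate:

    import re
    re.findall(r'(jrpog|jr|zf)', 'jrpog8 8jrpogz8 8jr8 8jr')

Alternation isn't longest-match — the leftmost alternative that fits at this position is chosen.
With a single group, `findall` returns only what that group captured — 4 items.

['jrpog', 'jrpog', 'jr', 'jr']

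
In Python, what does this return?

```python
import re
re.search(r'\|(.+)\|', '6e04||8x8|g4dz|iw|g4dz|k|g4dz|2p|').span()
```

`re.search` scans for the first position where the pattern succeeds.
The match spans [4:33] → '||8x8|g4dz|iw|g4dz|k|g4dz|2p|'.
Captured: group 1 = '|8x8|g4dz|iw|g4dz|k|g4dz|2p'.

(4, 33)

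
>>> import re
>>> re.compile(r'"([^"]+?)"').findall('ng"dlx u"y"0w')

With a single group, `findall` returns only what that group captured — 1 item.

['dlx u']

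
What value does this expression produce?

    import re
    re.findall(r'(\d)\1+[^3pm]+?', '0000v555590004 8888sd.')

['0', '5', '0', '8']

A backreference is literal: `\1` must see the identical characters the first group matched.
Matches: at [0:5] match '0000v', group 1 = '0'; at [5:10] match '55559', group 1 = '5'; at [10:14] match '0004', group 1 = '0'; at [15:20] match '8888s', group 1 = '8'.
Because there's exactly one group, `findall` drops the full match and keeps group 1 from each hit.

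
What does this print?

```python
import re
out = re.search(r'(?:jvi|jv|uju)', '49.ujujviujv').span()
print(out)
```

(3, 6)

The match spans [3:6] → 'uju'.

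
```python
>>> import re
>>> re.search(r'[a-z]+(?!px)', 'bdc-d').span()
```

(0, 3)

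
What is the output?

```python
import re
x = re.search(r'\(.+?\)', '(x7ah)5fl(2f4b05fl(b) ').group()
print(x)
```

`re.search` scans for the first position where the pattern succeeds.
The match spans [0:6] → '(x7ah)'.

(x7ah)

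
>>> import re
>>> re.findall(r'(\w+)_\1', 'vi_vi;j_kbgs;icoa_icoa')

['vi', 'icoa']

`\1` has to match the exact text group 1 already captured.
Matches: at [0:5] match 'vi_vi', group 1 = 'vi'; at [13:22] match 'icoa_icoa', group 1 = 'icoa'.
Because there's exactly one group, `findall` drops the full match and keeps group 1 from each hit.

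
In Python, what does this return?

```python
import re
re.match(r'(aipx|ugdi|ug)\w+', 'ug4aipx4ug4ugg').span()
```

(0, 14)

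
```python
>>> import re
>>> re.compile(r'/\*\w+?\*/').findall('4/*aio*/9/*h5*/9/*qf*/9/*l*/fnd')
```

Scanning left to right: at [1:8] → '/*aio*/'; at [9:15] → '/*h5*/'; at [16:22] → '/*qf*/'; at [23:28] → '/*l*/'.
`findall` yields the raw match text (4 of them) because the pattern has no groups.

['/*aio*/', '/*h5*/', '/*qf*/', '/*l*/']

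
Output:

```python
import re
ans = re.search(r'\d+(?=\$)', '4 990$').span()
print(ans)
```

(2, 5)

The `(?=…)`/`(?<=…)` assertion just peeks at neighbouring text; it doesn't advance the match position.
`re.search` tries every starting position until one works.
The match spans [2:5] → '990'.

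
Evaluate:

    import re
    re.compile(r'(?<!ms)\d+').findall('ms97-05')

`(?!…)`/`(?<!…)` only lets a position through if the neighbouring text does NOT match; no characters are consumed.
Scanning left to right: at [3:4] → '7'; at [5:7] → '05'.
No capturing groups, so `findall` returns the 2 full match strings.

['7', '05']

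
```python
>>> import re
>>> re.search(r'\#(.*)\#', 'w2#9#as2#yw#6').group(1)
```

'9#as2#yw'

`re.search` scans for the first position where the pattern succeeds.
The match spans [2:12] → '#9#as2#yw#'.
Captured: group 1 = '9#as2#yw'.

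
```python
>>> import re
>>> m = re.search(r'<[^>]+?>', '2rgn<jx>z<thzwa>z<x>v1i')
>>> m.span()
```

`re.search` tries every starting position until one works.
The match spans [4:8] → '<jx>'.

(4, 8)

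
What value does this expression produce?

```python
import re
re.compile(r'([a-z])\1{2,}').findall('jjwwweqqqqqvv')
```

`\1` has to match the exact text group 1 already captured.
Scanning left to right: at [2:5] match 'www', group 1 = 'w'; at [6:11] match 'qqqqq', group 1 = 'q'.
With a single group, `findall` returns only what that group captured — 2 items.

['w', 'q']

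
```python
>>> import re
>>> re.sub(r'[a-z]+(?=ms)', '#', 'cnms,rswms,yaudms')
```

The `(?=…)`/`(?<=…)` assertion just peeks at neighbouring text; it doesn't advance the match position.
Every occurrence is swapped for '#'.

'#ms,#ms,#ms'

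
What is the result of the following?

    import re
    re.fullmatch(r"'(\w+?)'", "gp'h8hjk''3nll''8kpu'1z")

For `fullmatch`, every character of the input must be accounted for by the pattern.
Here the string isn't matched end-to-end, so the call returns None.

None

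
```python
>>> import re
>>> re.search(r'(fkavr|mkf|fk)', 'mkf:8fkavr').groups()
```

('mkf',)

`re.search` scans for the first position where the pattern succeeds.
The match spans [0:3] → 'mkf'.
Captured: group 1 = 'mkf'.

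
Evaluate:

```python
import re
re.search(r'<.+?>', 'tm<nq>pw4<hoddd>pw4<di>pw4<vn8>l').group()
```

'<nq>'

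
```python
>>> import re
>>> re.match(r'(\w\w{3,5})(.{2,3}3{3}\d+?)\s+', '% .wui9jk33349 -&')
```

None

With `match`, the pattern is implicitly anchored at the beginning.
Here the string doesn't start with a match, so the call returns None.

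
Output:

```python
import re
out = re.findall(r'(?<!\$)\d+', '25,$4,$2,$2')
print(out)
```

['25']

The negative lookaround is zero-width — it rules out positions where the adjacent text would match, without consuming anything.
With no groups in the pattern, `findall` gives back each whole match — 1 here.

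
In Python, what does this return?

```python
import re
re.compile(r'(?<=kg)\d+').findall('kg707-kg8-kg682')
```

Because the assertion is zero-width, the text it checks is not consumed and won't appear in the result.
`findall` yields the raw match text (3 of them) because the pattern has no groups.

['707', '8', '682']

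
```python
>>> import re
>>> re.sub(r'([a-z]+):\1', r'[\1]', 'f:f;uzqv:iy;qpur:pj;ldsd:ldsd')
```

'[f];uzqv:iy;qpur:pj;[ldsd]'

The backreference `\1` re-matches whatever the first group consumed, character for character.
Matches: at [0:3] → 'f:f'; at [20:29] → 'ldsd:ldsd'.
Each match is replaced using the text its own group 1 captured.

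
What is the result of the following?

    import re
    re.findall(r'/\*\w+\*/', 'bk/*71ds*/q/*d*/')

Scanning left to right: at [2:10] → '/*71ds*/'; at [11:16] → '/*d*/'.
No capturing groups, so `findall` returns the 2 full match strings.

['/*71ds*/', '/*d*/']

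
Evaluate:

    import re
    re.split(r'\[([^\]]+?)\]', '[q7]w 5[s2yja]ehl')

Matches to split on: at [0:4] → '[q7]'; at [7:14] → '[s2yja]'.
`re.split` interleaves the captured-group text with the surrounding fragments.

['', 'q7', 'w 5', 's2yja', 'ehl']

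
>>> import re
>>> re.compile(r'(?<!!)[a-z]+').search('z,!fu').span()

The negative lookaround is zero-width — it rules out positions where the adjacent text would match, without consuming anything.
`search` walks the string left to right and returns the first match it finds.
The match spans [0:1] → 'z'.

(0, 1)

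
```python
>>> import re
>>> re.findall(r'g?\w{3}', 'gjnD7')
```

['gjnD']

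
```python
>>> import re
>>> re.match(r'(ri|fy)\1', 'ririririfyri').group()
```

`re.match` only tries the pattern at the start of the string.
The match spans [0:4] → 'riri'.

'riri'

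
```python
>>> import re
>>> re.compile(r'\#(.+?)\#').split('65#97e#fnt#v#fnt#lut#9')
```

Because the quantifier is non-greedy, it stops expanding at the earliest point where the rest of the pattern can succeed.
Matches to split on: at [2:7] → '#97e#'; at [10:13] → '#v#'; at [16:21] → '#lut#'.
With a capturing group present, the delimiter's captured portion is kept in the result list.

['65', '97e', 'fnt', 'v', 'fnt', 'lut', '9']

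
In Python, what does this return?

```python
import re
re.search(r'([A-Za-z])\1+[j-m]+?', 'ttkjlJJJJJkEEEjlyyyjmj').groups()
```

('t',)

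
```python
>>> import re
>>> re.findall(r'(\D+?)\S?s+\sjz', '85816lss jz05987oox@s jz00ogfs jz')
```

['l', 'oox', 'og']

The `?` after the quantifier makes it lazy — it takes as little as possible before letting the rest of the pattern try.
With a single group, `findall` returns only what that group captured — 3 items.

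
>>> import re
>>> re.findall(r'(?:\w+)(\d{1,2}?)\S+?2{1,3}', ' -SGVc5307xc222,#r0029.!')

The pattern matches one or more of a word character (non-capturing group); then 1 to 2 of a digit (lazy) (captured); then one or more of a non-whitespace character (lazy), then 1 to 3 of the literal '2'.
Matches: at [2:21] match 'SGVc5307xc222,#r002', group 1 = '2'.
`findall` collects group 1 from the one match (1 total).

['2']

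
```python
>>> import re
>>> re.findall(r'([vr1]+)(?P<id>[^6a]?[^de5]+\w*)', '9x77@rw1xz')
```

This matches one or more of one of [vr1] (captured); then optionally any character except [6a], then one or more of any character except [de5], then zero or more of a word character (captured as 'id').
Matches: at [5:10] match 'rw1xz', groups = ('r', 'w1xz').
With 2 capturing groups, `findall` returns a 2-tuple per match.

[('r', 'w1xz')]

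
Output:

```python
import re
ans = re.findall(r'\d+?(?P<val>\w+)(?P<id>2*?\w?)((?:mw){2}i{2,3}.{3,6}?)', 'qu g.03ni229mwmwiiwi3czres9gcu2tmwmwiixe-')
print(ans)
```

`findall` packs the 3 group values into a tuple for every match.

[('3ni229mwmwiiwi3czres9gcu2t', '', 'mwmwiixe-')]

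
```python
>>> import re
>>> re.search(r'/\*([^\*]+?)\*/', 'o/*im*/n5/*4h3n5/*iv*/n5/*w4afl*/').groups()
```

('im',)

The match spans [1:7] → '/*im*/'.
Captured: group 1 = 'im'.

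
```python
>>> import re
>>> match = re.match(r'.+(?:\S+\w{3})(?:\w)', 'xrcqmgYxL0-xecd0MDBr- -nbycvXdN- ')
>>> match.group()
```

'xrcqmgYxL0-xecd0MDBr- -nbycvXdN'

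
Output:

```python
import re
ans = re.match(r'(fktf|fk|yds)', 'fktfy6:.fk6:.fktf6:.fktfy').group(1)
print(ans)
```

`|` is ordered: at each position the engine commits to the first alternative that works.
`match` is anchored at position 0; if the pattern doesn't fit there, it returns None.
The match spans [0:4] → 'fktf'.
Captured: group 1 = 'fktf'.

fktf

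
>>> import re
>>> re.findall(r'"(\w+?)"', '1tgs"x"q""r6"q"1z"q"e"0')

Scanning left to right: at [4:7] match '"x"', group 1 = 'x'; at [9:13] match '"r6"', group 1 = 'r6'; at [14:18] match '"1z"', group 1 = '1z'; at [19:22] match '"e"', group 1 = 'e'.
One capturing group, so `findall` returns just the captured substring from each match — 4 in all.

['x', 'r6', '1z', 'e']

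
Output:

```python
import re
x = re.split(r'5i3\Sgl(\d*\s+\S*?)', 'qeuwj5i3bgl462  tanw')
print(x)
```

['qeuwj', '462  ', 'tanw']

A `+?`/`*?`/`{m,n}?` starts at its minimum and grows only as far as needed for what follows to match.
With a capturing group present, the delimiter's captured portion is kept in the result list.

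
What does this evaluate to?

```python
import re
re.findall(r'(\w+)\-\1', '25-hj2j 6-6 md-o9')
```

['6']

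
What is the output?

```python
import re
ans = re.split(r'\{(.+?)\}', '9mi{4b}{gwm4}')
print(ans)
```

Lazy quantifiers expand one character at a time until the remainder of the pattern can match.
Matches to split on: at [3:7] → '{4b}'; at [7:13] → '{gwm4}'.
With a capturing group present, the delimiter's captured portion is kept in the result list.

['9mi', '4b', '', 'gwm4', '']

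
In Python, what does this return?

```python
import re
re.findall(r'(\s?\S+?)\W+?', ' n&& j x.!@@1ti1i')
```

[' n', '&', 'j', 'x', '!']

With a single group, `findall` returns only what that group captured — 5 items.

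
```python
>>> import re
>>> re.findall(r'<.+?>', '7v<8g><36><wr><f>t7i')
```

['<8g>', '<36>', '<wr>', '<f>']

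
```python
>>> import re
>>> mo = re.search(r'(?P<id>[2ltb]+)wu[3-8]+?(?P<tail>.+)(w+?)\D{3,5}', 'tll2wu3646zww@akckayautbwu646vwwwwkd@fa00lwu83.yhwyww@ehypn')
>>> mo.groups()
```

The match spans [0:58] → 'tll2wu3646zww@akckayautbwu646vwwwwkd@fa00lwu83.yhwyww@ehyp'.
Captured: group 1 = 'tll2', group 2 = '646zww@akckayautbwu646vwwwwkd@fa00lwu83.yhwyw', group 3 = 'w'.

('tll2', '646zww@akckayautbwu646vwwwwkd@fa00lwu83.yhwyw', 'w')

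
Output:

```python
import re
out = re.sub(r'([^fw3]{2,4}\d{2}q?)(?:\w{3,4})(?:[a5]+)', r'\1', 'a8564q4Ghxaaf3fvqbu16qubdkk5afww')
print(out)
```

a8564qf3fvqbu16qubdkk5afww

The replacement refers to a captured group, so each match is rewritten using its own captured text.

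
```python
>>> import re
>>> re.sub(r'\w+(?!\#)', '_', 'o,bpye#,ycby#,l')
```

'_,_e#,_y#,_'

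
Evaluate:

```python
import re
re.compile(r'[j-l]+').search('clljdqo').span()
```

(1, 4)

Pattern: one or more of a character in [j-l].
Unlike `match`, `search` isn't anchored — it looks for the pattern anywhere in the string.
The match spans [1:4] → 'llj'.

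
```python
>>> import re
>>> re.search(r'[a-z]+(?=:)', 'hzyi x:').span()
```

The lookaround is zero-width — it requires the adjacent text to match without consuming it, so the asserted text isn't part of the match.
`re.search` tries every starting position until one works.
The match spans [5:6] → 'x'.

(5, 6)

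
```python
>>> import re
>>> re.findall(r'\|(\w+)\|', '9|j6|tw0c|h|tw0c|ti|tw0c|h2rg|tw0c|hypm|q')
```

['j6', 'h', 'ti', 'h2rg', 'hypm']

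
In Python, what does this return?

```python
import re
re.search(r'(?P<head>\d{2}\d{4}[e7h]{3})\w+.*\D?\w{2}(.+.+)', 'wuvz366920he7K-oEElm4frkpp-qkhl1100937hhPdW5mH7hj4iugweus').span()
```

(4, 57)

This matches exactly 2 of a digit, then exactly 4 of a digit, then exactly 3 of one of [e7h] (captured as 'head'); then one or more of a word character; then zero or more of any character, then optionally a non-digit, then exactly 2 of a word character; then one or more of any character, then one or more of any character (captured).
The match spans [4:57] → '366920he7K-oEElm4frkpp-qkhl1100937hhPdW5mH7hj4iugweus'.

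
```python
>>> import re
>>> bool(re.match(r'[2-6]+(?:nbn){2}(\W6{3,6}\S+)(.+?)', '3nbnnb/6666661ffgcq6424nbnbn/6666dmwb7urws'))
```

False

This matches one or more of a character in [2-6], then the literal 'nbn' repeated 2 times; then a non-word character, then 3 to 6 of a literal '6', then one or more of a non-whitespace character (captured); then one or more of any character (lazy) (captured).
With `match`, the pattern is implicitly anchored at the beginning.
Here the string doesn't start with a match, so the call returns None, and `bool(None)` is False.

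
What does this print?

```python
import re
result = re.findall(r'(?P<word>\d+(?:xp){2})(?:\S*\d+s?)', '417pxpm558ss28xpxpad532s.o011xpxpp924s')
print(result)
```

Pattern: one or more of a digit, then the literal 'xp' repeated 2 times (captured as 'word'); then zero or more of a non-whitespace character, then one or more of a digit, then optionally the literal 's' (non-capturing group).
Walking the string: at [12:38] match '28xpxpad532s.o011xpxpp924s', group 1 = '28xpxp'.
With a single group, `findall` returns only what that group captured — 1 item.

['28xpxp']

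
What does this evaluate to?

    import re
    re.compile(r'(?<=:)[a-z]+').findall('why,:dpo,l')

The `(?=…)`/`(?<=…)` assertion just peeks at neighbouring text; it doesn't advance the match position.
Walking the string: at [5:8] → 'dpo'.
`findall` yields the raw match text (1 of them) because the pattern has no groups.

['dpo']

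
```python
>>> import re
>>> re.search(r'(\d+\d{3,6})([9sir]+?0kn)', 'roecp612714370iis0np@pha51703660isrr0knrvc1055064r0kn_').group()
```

Pattern: one or more of a digit, then 3 to 6 of a digit (captured); then one or more of one of [9sir] (lazy), then the literal '0kn' (captured).
`re.search` scans for the first position where the pattern succeeds.
The match spans [24:39] → '51703660isrr0kn'.
Captured: group 1 = '51703660', group 2 = 'isrr0kn'.

'51703660isrr0kn'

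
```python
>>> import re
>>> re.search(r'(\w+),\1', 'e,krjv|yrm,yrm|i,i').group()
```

'yrm,yrm'

`\1` is not a pattern — it's the concrete string captured by group 1, re-applied verbatim.
`re.search` tries every starting position until one works.
The match spans [7:14] → 'yrm,yrm'.
Captured: group 1 = 'yrm'.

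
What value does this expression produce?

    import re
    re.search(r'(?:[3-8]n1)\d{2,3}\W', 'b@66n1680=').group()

'6n1680='

The match spans [3:10] → '6n1680='.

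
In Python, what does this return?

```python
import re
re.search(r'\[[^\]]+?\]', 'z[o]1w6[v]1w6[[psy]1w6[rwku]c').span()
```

(1, 4)

`re.search` tries every starting position until one works.
The match spans [1:4] → '[o]'.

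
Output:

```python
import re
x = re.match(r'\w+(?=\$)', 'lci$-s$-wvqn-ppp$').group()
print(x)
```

Lookahead/lookbehind check context without consuming it, so the matched span excludes the asserted characters.
`match` is anchored at position 0; if the pattern doesn't fit there, it returns None.
The match spans [0:3] → 'lci'.

lci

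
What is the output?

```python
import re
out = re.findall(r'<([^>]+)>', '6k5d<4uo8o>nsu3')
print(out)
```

['4uo8o']

`findall` collects group 1 from the one match (1 total).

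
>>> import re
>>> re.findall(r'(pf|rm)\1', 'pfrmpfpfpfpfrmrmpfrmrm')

`\1` has to match the exact text group 1 already captured.
Walking the string: at [4:8] match 'pfpf', group 1 = 'pf'; at [8:12] match 'pfpf', group 1 = 'pf'; at [12:16] match 'rmrm', group 1 = 'rm'; at [18:22] match 'rmrm', group 1 = 'rm'.
With a single group, `findall` returns only what that group captured — 4 items.

['pf', 'pf', 'rm', 'rm']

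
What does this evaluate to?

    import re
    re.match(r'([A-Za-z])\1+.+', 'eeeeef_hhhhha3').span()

(0, 14)

`\1` has to match the exact text group 1 already captured.
With `match`, the pattern is implicitly anchored at the beginning.
The match spans [0:14] → 'eeeeef_hhhhha3'.
Captured: group 1 = 'e'.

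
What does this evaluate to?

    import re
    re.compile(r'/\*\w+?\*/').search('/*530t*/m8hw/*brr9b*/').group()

The match spans [0:8] → '/*530t*/'.

'/*530t*/'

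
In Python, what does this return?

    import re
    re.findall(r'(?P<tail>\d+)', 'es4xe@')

The pattern matches one or more of a digit (captured as 'tail').
Walking the string: at [2:3] match '4', group 1 = '4'.
One capturing group, so `findall` returns just the captured substring from the one match — 1 in all.

['4']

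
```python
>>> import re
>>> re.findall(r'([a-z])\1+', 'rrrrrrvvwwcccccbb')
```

['r', 'v', 'w', 'c', 'b']

The backreference `\1` re-matches whatever the first group consumed, character for character.
Scanning left to right: at [0:6] match 'rrrrrr', group 1 = 'r'; at [6:8] match 'vv', group 1 = 'v'; at [8:10] match 'ww', group 1 = 'w'; at [10:15] match 'ccccc', group 1 = 'c'; at [15:17] match 'bb', group 1 = 'b'.
`findall` collects group 1 from each match (5 total).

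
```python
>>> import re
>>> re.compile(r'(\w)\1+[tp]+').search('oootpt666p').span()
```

(0, 6)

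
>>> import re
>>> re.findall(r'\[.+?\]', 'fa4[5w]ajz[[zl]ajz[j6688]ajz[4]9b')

['[5w]', '[[zl]', '[j6688]', '[4]']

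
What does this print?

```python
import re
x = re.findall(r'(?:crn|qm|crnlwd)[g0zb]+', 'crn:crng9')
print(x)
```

Scanning left to right: at [4:8] → 'crng'.
No capturing groups, so `findall` returns the 1 full match string.

['crng']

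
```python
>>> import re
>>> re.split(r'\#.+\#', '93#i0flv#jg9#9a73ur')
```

Matches to split on: at [2:13] → '#i0flv#jg9#'.
`split` removes every match and returns the 2 fragments in between.

['93', '9a73ur']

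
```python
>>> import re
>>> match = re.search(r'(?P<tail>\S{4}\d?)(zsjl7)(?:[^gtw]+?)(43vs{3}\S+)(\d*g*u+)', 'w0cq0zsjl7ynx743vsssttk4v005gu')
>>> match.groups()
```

The pattern matches exactly 4 of a non-whitespace character, then optionally a digit (captured as 'tail'); then the literal 'zsj', then the literal 'l7' (captured); then one or more of any character except [gtw] (lazy) (non-capturing group); then the literal '43v', then exactly 3 of a literal 's', then one or more of a non-whitespace character (captured); then zero or more of a digit, then zero or more of a literal 'g', then one or more of a literal 'u' (captured).
`re.search` tries every starting position until one works.
The match spans [0:30] → 'w0cq0zsjl7ynx743vsssttk4v005gu'.
Captured: group 1 = 'w0cq0', group 2 = 'zsjl7', group 3 = '43vsssttk4v005g', group 4 = 'u'.

('w0cq0', 'zsjl7', '43vsssttk4v005g', 'u')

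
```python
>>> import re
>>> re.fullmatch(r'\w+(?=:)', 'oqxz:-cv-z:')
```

None

The positive lookaround only admits positions where the adjacent text matches; those characters stay outside the span.
For `fullmatch`, every character of the input must be accounted for by the pattern.
Here the string isn't matched end-to-end, so the call returns None.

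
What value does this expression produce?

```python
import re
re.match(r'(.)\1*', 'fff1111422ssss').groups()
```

A backreference is literal: `\1` must see the identical characters the first group matched.
`match` is anchored at position 0; if the pattern doesn't fit there, it returns None.
The match spans [0:3] → 'fff'.
Captured: group 1 = 'f'.

('f',)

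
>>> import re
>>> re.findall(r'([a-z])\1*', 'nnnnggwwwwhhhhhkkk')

`\1` has to match the exact text group 1 already captured.
`findall` collects group 1 from each match (5 total).

['n', 'g', 'w', 'h', 'k']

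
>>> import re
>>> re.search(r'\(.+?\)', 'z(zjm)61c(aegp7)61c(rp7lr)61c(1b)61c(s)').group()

The match spans [1:6] → '(zjm)'.

'(zjm)'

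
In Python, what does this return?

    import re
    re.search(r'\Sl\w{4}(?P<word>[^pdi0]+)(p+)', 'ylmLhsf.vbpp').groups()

('f.vb', 'pp')

Pattern: a non-whitespace character, then a literal 'l', then exactly 4 of a word character; then one or more of any character except [pdi0] (captured as 'word'); then one or more of a literal 'p' (captured).
`search` walks the string left to right and returns the first match it finds.
The match spans [0:12] → 'ylmLhsf.vbpp'.
Captured: group 1 = 'f.vb', group 2 = 'pp'.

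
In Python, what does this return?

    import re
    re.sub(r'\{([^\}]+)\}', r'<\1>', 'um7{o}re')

Matches: at [3:6] → '{o}'.
`\1` in the replacement pulls in group 1's text for each match.

'um7<o>re'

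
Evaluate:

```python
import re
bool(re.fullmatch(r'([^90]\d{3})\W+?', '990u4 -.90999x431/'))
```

The pattern matches any character except [90], then exactly 3 of a digit (captured); then one or more of a non-word character (lazy).
`re.fullmatch` requires the pattern to consume the entire string.
Here the string isn't matched end-to-end, so the call returns None, and `bool(None)` is False.

False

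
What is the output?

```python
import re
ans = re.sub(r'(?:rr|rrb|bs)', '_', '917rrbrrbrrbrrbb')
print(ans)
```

917_b_b_b_bb

The regex engine tests alternatives in the order written; an earlier branch that matches wins even if a later one would match more.
Matches: at [3:5] → 'rr'; at [6:8] → 'rr'; at [9:11] → 'rr'; at [12:14] → 'rr'.
Every occurrence is swapped for '_'.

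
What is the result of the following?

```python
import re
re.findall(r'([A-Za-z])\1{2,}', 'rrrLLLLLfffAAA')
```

['r', 'L', 'f', 'A']

After group 1 captures some text, `\1` only succeeds where that same text appears again.
Because there's exactly one group, `findall` drops the full match and keeps group 1 from each hit.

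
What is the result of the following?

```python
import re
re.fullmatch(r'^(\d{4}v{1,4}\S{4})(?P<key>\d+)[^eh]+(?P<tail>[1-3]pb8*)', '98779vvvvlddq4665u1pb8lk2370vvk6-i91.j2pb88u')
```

None

`fullmatch` succeeds only if the pattern covers the string from start to end.
Here the pattern can't cover the whole string, so the call returns None.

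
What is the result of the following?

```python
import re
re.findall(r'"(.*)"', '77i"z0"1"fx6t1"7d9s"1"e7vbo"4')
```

['z0"1"fx6t1"7d9s"1"e7vbo']

Walking the string: at [3:28] match '"z0"1"fx6t1"7d9s"1"e7vbo"', group 1 = 'z0"1"fx6t1"7d9s"1"e7vbo'.
One capturing group, so `findall` returns just the captured substring from the one match — 1 in all.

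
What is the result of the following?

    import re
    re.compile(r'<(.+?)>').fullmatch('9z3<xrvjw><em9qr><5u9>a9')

`re.fullmatch` requires the pattern to consume the entire string.
Here there's no way to consume every character, so the call returns None.

None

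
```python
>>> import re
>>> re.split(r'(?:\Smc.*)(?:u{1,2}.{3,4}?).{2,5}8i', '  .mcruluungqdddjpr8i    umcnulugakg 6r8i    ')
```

['  ', '    ']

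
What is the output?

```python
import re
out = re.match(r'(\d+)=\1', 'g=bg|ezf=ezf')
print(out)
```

None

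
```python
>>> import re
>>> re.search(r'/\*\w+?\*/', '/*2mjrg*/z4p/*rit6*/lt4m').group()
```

'/*2mjrg*/'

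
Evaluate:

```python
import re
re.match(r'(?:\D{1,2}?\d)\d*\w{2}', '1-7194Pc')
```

The pattern matches 1 to 2 of a non-digit (lazy), then a digit (non-capturing group); then zero or more of a digit, then exactly 2 of a word character.
`re.match` won't scan ahead — the pattern has to work from the very first character.
Here the string doesn't start with a match, so the call returns None.

None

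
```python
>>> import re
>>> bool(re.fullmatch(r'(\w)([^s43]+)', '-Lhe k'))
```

This matches a word character (captured); then one or more of any character except [s43] (captured).
For `fullmatch`, every character of the input must be accounted for by the pattern.
Here the string isn't matched end-to-end, so the call returns None, and `bool(None)` is False.

False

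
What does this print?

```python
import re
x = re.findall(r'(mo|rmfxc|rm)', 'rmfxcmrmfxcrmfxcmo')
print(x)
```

['rmfxc', 'rmfxc', 'rmfxc', 'mo']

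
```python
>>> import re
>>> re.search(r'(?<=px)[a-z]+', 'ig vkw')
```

The lookaround is zero-width — it requires the adjacent text to match without consuming it, so the asserted text isn't part of the match.
Here no position works, so the call returns None.

None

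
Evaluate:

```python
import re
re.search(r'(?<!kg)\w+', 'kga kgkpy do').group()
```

`(?!…)`/`(?<!…)` only lets a position through if the neighbouring text does NOT match; no characters are consumed.
The match spans [0:3] → 'kga'.

'kga'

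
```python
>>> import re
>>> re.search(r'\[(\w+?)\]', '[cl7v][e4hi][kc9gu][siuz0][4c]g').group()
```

'[cl7v]'

`re.search` tries every starting position until one works.
The match spans [0:6] → '[cl7v]'.
Captured: group 1 = 'cl7v'.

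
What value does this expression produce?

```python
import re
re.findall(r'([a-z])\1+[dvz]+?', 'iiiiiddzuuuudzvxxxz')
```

['i', 'u', 'x']

`\1` has to match the exact text group 1 already captured.
Walking the string: at [0:6] match 'iiiiid', group 1 = 'i'; at [8:13] match 'uuuud', group 1 = 'u'; at [15:19] match 'xxxz', group 1 = 'x'.
With a single group, `findall` returns only what that group captured — 3 items.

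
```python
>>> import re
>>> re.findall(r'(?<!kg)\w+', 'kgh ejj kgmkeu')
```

['kgh', 'ejj', 'kgmkeu']

The negative lookahead/lookbehind blocks any match where the forbidden context is present.
Walking the string: at [0:3] → 'kgh'; at [4:7] → 'ejj'; at [8:14] → 'kgmkeu'.
`findall` yields the raw match text (3 of them) because the pattern has no groups.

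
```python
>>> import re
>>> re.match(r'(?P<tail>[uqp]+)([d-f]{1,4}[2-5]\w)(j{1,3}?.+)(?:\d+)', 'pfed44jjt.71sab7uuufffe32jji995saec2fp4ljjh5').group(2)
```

'fed44'

The match spans [0:44] → 'pfed44jjt.71sab7uuufffe32jji995saec2fp4ljjh5'.
Captured: group 1 = 'p', group 2 = 'fed44', group 3 = 'jjt.71sab7uuufffe32jji995saec2fp4ljjh'.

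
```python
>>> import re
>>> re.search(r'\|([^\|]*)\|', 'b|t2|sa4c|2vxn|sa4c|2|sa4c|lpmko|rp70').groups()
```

`search` walks the string left to right and returns the first match it finds.
The match spans [1:5] → '|t2|'.
Captured: group 1 = 't2'.

('t2',)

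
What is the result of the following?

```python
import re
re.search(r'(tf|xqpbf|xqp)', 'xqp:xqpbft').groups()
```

`re.search` scans for the first position where the pattern succeeds.
The match spans [0:3] → 'xqp'.
Captured: group 1 = 'xqp'.

('xqp',)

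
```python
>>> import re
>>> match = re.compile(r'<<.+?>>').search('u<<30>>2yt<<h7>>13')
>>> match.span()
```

(1, 7)

The match spans [1:7] → '<<30>>'.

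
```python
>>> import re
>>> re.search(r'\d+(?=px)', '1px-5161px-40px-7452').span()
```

Because the assertion is zero-width, the text it checks is not consumed and won't appear in the result.
The match spans [0:1] → '1'.

(0, 1)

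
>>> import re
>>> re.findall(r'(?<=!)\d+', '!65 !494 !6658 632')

Lookahead/lookbehind check context without consuming it, so the matched span excludes the asserted characters.
Walking the string: at [1:3] → '65'; at [5:8] → '494'; at [10:14] → '6658'.
Since nothing is captured, `findall` lists the 3 matched substrings directly.

['65', '494', '6658']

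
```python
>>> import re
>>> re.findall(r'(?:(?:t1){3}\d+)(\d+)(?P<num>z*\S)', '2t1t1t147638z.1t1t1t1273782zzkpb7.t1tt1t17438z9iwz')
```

This matches the literal 't1' repeated 3 times, then one or more of a digit (non-capturing group); then one or more of a digit (captured); then zero or more of a literal 'z', then a non-whitespace character (captured as 'num').
`findall` packs the 2 group values into a tuple for every match.

[('8', 'z.'), ('2', 'zzk')]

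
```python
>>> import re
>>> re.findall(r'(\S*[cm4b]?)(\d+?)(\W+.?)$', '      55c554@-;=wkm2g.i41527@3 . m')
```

[('55c554@-;=wkm2g.i41527@', '3', ' . m')]

This matches zero or more of a non-whitespace character, then optionally one of [cm4b] (captured); then one or more of a digit (lazy) (captured); then one or more of a non-word character, then optionally any character (captured); then anchored at the end.
Matches: at [6:34] match '55c554@-;=wkm2g.i41527@3 . m', groups = ('55c554@-;=wkm2g.i41527@', '3', ' . m').
3 groups means the one result is a tuple of 3 captured strings — 1 here.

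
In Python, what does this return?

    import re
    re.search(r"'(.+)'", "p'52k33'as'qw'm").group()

"'52k33'as'qw'"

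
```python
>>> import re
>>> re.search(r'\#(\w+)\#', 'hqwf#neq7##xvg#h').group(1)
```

`search` walks the string left to right and returns the first match it finds.
The match spans [4:10] → '#neq7#'.
Captured: group 1 = 'neq7'.

'neq7'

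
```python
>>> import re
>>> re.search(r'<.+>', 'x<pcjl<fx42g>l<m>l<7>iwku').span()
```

`re.search` tries every starting position until one works.
The match spans [1:21] → '<pcjl<fx42g>l<m>l<7>'.

(1, 21)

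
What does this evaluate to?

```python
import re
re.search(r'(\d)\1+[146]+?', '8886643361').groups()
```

`\1` is not a pattern — it's the concrete string captured by group 1, re-applied verbatim.
`re.search` scans for the first position where the pattern succeeds.
The match spans [0:4] → '8886'.
Captured: group 1 = '8'.

('8',)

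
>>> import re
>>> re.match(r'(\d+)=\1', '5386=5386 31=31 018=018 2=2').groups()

The match spans [0:9] → '5386=5386'.
Captured: group 1 = '5386'.

('5386',)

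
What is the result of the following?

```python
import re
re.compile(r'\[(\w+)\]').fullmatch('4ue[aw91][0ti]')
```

None

`fullmatch` succeeds only if the pattern covers the string from start to end.
Here the string isn't matched end-to-end, so the call returns None.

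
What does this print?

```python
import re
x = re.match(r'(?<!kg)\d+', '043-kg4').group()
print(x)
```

The negative lookaround is zero-width — it rules out positions where the adjacent text would match, without consuming anything.
`match` is anchored at position 0; if the pattern doesn't fit there, it returns None.
The match spans [0:3] → '043'.

043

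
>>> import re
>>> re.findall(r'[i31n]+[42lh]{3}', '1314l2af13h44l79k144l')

No capturing groups, so `findall` returns the 3 full match strings.

['1314l2', '13h44', '144l']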